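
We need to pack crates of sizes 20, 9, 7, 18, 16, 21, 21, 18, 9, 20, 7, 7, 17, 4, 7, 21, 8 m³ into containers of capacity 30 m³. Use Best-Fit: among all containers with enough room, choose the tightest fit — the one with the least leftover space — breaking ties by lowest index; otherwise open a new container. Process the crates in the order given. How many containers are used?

9

Put 20 m³ in container 1; 10 m³ remain.
Put 9 m³ in container 1; 1 m³ remain.
Put 7 m³ in container 2; 23 m³ remain.
Put 18 m³ in container 2; 5 m³ remain.
Put 16 m³ in container 3; 14 m³ remain.
Put 21 m³ in container 4; 9 m³ remain.
Put 21 m³ in container 5; 9 m³ remain.
Put 18 m³ in container 6; 12 m³ remain.
Put 9 m³ in container 4; 0 m³ remain.
Put 20 m³ in container 7; 10 m³ remain.
Put 7 m³ in container 5; 2 m³ remain.
Put 7 m³ in container 7; 3 m³ remain.
Put 17 m³ in container 8; 13 m³ remain.
Put 4 m³ in container 2; 1 m³ remain.
Put 7 m³ in container 6; 5 m³ remain.
Put 21 m³ in container 9; 9 m³ remain.
Put 8 m³ in container 9; 1 m³ remain.
Final containers: [20,9] [7,18,4] [16] [21,9] [21,7] [18,7] [20,7] [17] [21,8].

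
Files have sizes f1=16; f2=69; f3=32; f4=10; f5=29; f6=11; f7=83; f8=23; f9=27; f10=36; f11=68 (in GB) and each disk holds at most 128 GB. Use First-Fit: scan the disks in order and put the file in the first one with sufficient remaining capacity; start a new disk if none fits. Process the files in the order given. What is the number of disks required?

4

f1 (16 GB) → disk 1 (remaining 112 GB)
f2 (69 GB) → disk 1 (remaining 43 GB)
f3 (32 GB) → disk 1 (remaining 11 GB)
f4 (10 GB) → disk 1 (remaining 1 GB)
f5 (29 GB) → disk 2 (remaining 99 GB)
f6 (11 GB) → disk 2 (remaining 88 GB)
f7 (83 GB) → disk 2 (remaining 5 GB)
f8 (23 GB) → disk 3 (remaining 105 GB)
f9 (27 GB) → disk 3 (remaining 78 GB)
f10 (36 GB) → disk 3 (remaining 42 GB)
f11 (68 GB) → disk 4 (remaining 60 GB)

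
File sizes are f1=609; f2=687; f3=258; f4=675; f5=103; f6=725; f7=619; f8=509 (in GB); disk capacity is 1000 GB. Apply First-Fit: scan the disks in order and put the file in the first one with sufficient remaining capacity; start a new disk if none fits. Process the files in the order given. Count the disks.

6

Put f1 (609 GB) in disk 1; 391 GB remain.
Put f2 (687 GB) in disk 2; 313 GB remain.
Put f3 (258 GB) in disk 1; 133 GB remain.
Put f4 (675 GB) in disk 3; 325 GB remain.
Put f5 (103 GB) in disk 1; 30 GB remain.
Put f6 (725 GB) in disk 4; 275 GB remain.
Put f7 (619 GB) in disk 5; 381 GB remain.
Put f8 (509 GB) in disk 6; 491 GB remain.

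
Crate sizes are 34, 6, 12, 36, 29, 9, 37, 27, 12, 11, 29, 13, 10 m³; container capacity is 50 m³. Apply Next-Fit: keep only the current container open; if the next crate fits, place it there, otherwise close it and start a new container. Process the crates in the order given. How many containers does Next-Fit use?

Put 34 m³ in container 1; 16 m³ remain.
Put 6 m³ in container 1; 10 m³ remain.
Put 12 m³ in container 2; 38 m³ remain.
Put 36 m³ in container 2; 2 m³ remain.
Put 29 m³ in container 3; 21 m³ remain.
Put 9 m³ in container 3; 12 m³ remain.
Put 37 m³ in container 4; 13 m³ remain.
Put 27 m³ in container 5; 23 m³ remain.
Put 12 m³ in container 5; 11 m³ remain.
Put 11 m³ in container 5; 0 m³ remain.
Put 29 m³ in container 6; 21 m³ remain.
Put 13 m³ in container 6; 8 m³ remain.
Put 10 m³ in container 7; 40 m³ remain.

7 containers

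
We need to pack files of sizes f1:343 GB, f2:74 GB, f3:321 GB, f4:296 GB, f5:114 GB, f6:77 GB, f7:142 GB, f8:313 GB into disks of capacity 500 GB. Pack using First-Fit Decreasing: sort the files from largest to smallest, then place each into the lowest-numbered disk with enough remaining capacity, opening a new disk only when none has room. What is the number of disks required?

4 disks

Sorted descending: 343, 321, 313, 296, 142, 114, 77, 74.
343 GB → disk 1 (remaining 157 GB)
321 GB → disk 2 (remaining 179 GB)
313 GB → disk 3 (remaining 187 GB)
296 GB → disk 4 (remaining 204 GB)
142 GB → disk 1 (remaining 15 GB)
114 GB → disk 2 (remaining 65 GB)
77 GB → disk 3 (remaining 110 GB)
74 GB → disk 3 (remaining 36 GB)
Final disks: [343,142] [321,114] [313,77,74] [296].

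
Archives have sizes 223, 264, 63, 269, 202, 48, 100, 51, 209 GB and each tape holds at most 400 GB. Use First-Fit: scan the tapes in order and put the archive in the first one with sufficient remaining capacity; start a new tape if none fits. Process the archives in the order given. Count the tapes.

5

223 GB → tape 1 (remaining 177 GB)
264 GB → tape 2 (remaining 136 GB)
63 GB → tape 1 (remaining 114 GB)
269 GB → tape 3 (remaining 131 GB)
202 GB → tape 4 (remaining 198 GB)
48 GB → tape 1 (remaining 66 GB)
100 GB → tape 2 (remaining 36 GB)
51 GB → tape 1 (remaining 15 GB)
209 GB → tape 5 (remaining 191 GB)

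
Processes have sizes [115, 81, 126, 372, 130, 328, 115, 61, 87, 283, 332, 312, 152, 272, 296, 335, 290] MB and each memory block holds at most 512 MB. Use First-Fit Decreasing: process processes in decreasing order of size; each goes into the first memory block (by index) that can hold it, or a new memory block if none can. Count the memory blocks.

9 memory blocks

Sorted descending: 372, 335, 332, 328, 312, 296, 290, 283, 272, 152, 130, 126, 115, 115, 87, 81, 61.
372 MB → memory block 1 (remaining 140 MB)
335 MB → memory block 2 (remaining 177 MB)
332 MB → memory block 3 (remaining 180 MB)
328 MB → memory block 4 (remaining 184 MB)
312 MB → memory block 5 (remaining 200 MB)
296 MB → memory block 6 (remaining 216 MB)
290 MB → memory block 7 (remaining 222 MB)
283 MB → memory block 8 (remaining 229 MB)
272 MB → memory block 9 (remaining 240 MB)
152 MB → memory block 2 (remaining 25 MB)
130 MB → memory block 1 (remaining 10 MB)
126 MB → memory block 3 (remaining 54 MB)
115 MB → memory block 4 (remaining 69 MB)
115 MB → memory block 5 (remaining 85 MB)
87 MB → memory block 6 (remaining 129 MB)
81 MB → memory block 5 (remaining 4 MB)
61 MB → memory block 4 (remaining 8 MB)
Final memory blocks: [372,130] [335,152] [332,126] [328,115,61] [312,115,81] [296,87] [290] [283] [272].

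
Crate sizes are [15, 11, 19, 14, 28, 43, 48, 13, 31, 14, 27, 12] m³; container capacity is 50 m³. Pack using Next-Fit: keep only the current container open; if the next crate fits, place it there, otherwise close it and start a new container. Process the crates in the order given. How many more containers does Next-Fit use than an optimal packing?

Next-Fit: [15,11,19] [14,28] [43] [48] [13,31] [14,27] [12] → 7 containers.
Total size 275 m³; any packing needs at least ⌈275/50⌉ = 6 containers.
An optimal packing achieves that bound: [48] [43] [31,19] [28,15] [27,14] [14,13,12,11] → 6 containers.
Excess: 7 − 6 = 1.

1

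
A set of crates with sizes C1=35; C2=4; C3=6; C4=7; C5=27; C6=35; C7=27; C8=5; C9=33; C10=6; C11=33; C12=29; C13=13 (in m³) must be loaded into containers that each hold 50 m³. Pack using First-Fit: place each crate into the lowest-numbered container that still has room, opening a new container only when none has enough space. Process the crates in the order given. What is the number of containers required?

C1 (35 m³) → container 1 (remaining 15 m³)
C2 (4 m³) → container 1 (remaining 11 m³)
C3 (6 m³) → container 1 (remaining 5 m³)
C4 (7 m³) → container 2 (remaining 43 m³)
C5 (27 m³) → container 2 (remaining 16 m³)
C6 (35 m³) → container 3 (remaining 15 m³)
C7 (27 m³) → container 4 (remaining 23 m³)
C8 (5 m³) → container 1 (remaining 0 m³)
C9 (33 m³) → container 5 (remaining 17 m³)
C10 (6 m³) → container 2 (remaining 10 m³)
C11 (33 m³) → container 6 (remaining 17 m³)
C12 (29 m³) → container 7 (remaining 21 m³)
C13 (13 m³) → container 3 (remaining 2 m³)

7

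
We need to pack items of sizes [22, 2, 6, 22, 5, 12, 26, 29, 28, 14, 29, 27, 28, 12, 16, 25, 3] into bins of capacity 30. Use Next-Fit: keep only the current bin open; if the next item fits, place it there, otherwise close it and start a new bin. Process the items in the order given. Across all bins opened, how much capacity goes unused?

22 → bin 1 (remaining 8)
2 → bin 1 (remaining 6)
6 → bin 1 (remaining 0)
22 → bin 2 (remaining 8)
5 → bin 2 (remaining 3)
12 → bin 3 (remaining 18)
26 → bin 4 (remaining 4)
29 → bin 5 (remaining 1)
28 → bin 6 (remaining 2)
14 → bin 7 (remaining 16)
29 → bin 8 (remaining 1)
27 → bin 9 (remaining 3)
28 → bin 10 (remaining 2)
12 → bin 11 (remaining 18)
16 → bin 11 (remaining 2)
25 → bin 12 (remaining 5)
3 → bin 12 (remaining 2)
12 bins × 30 = 360; used 306; unused 54.

54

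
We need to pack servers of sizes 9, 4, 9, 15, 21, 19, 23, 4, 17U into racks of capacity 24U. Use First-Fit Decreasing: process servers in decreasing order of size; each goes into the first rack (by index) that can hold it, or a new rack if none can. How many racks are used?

6

Sorted descending: 23, 21, 19, 17, 15, 9, 9, 4, 4.
23U → rack 1 (remaining 1U)
21U → rack 2 (remaining 3U)
19U → rack 3 (remaining 5U)
17U → rack 4 (remaining 7U)
15U → rack 5 (remaining 9U)
9U → rack 5 (remaining 0U)
9U → rack 6 (remaining 15U)
4U → rack 3 (remaining 1U)
4U → rack 4 (remaining 3U)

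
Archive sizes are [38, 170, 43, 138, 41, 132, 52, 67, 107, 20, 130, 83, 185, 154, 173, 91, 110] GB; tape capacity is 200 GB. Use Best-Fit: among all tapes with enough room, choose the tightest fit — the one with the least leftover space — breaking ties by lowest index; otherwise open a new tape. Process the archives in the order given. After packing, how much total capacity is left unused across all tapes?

466

tape 1: place 38 GB, 162 GB left
tape 2: place 170 GB, 30 GB left
tape 1: place 43 GB, 119 GB left
tape 3: place 138 GB, 62 GB left
tape 3: place 41 GB, 21 GB left
tape 4: place 132 GB, 68 GB left
tape 4: place 52 GB, 16 GB left
tape 1: place 67 GB, 52 GB left
tape 5: place 107 GB, 93 GB left
tape 3: place 20 GB, 1 GB left
tape 6: place 130 GB, 70 GB left
tape 5: place 83 GB, 10 GB left
tape 7: place 185 GB, 15 GB left
tape 8: place 154 GB, 46 GB left
tape 9: place 173 GB, 27 GB left
tape 10: place 91 GB, 109 GB left
tape 11: place 110 GB, 90 GB left
11 tapes × 200 GB = 2200 GB; used 1734 GB; unused 466 GB.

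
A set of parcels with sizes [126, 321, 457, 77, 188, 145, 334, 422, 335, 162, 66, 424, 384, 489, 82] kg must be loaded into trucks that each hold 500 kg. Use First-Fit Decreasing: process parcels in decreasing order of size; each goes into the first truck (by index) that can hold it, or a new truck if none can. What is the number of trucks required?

Sorted descending: 489, 457, 424, 422, 384, 335, 334, 321, 188, 162, 145, 126, 82, 77, 66.
truck 1: place 489 kg, 11 kg left
truck 2: place 457 kg, 43 kg left
truck 3: place 424 kg, 76 kg left
truck 4: place 422 kg, 78 kg left
truck 5: place 384 kg, 116 kg left
truck 6: place 335 kg, 165 kg left
truck 7: place 334 kg, 166 kg left
truck 8: place 321 kg, 179 kg left
truck 9: place 188 kg, 312 kg left
truck 6: place 162 kg, 3 kg left
truck 7: place 145 kg, 21 kg left
truck 8: place 126 kg, 53 kg left
truck 5: place 82 kg, 34 kg left
truck 4: place 77 kg, 1 kg left
truck 3: place 66 kg, 10 kg left
Final trucks: [489] [457] [424,66] [422,77] [384,82] [335,162] [334,145] [321,126] [188].

9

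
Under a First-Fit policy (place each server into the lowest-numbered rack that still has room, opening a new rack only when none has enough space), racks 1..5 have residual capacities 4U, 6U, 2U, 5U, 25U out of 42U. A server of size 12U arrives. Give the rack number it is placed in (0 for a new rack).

Racks with room: rack 5 (25U).
The first with room is rack 5.

5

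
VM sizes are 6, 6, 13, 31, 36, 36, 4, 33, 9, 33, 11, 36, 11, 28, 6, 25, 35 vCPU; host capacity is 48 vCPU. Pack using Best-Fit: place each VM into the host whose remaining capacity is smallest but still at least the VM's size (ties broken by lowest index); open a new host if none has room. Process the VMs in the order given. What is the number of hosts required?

Put 6 vCPU in host 1; 42 vCPU remain.
Put 6 vCPU in host 1; 36 vCPU remain.
Put 13 vCPU in host 1; 23 vCPU remain.
Put 31 vCPU in host 2; 17 vCPU remain.
Put 36 vCPU in host 3; 12 vCPU remain.
Put 36 vCPU in host 4; 12 vCPU remain.
Put 4 vCPU in host 3; 8 vCPU remain.
Put 33 vCPU in host 5; 15 vCPU remain.
Put 9 vCPU in host 4; 3 vCPU remain.
Put 33 vCPU in host 6; 15 vCPU remain.
Put 11 vCPU in host 5; 4 vCPU remain.
Put 36 vCPU in host 7; 12 vCPU remain.
Put 11 vCPU in host 7; 1 vCPU remain.
Put 28 vCPU in host 8; 20 vCPU remain.
Put 6 vCPU in host 3; 2 vCPU remain.
Put 25 vCPU in host 9; 23 vCPU remain.
Put 35 vCPU in host 10; 13 vCPU remain.

10 hosts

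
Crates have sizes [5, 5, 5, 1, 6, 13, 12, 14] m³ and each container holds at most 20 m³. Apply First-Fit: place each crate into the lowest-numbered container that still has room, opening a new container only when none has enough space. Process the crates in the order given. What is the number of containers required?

5 m³ → container 1 (remaining 15 m³)
5 m³ → container 1 (remaining 10 m³)
5 m³ → container 1 (remaining 5 m³)
1 m³ → container 1 (remaining 4 m³)
6 m³ → container 2 (remaining 14 m³)
13 m³ → container 2 (remaining 1 m³)
12 m³ → container 3 (remaining 8 m³)
14 m³ → container 4 (remaining 6 m³)

4 containers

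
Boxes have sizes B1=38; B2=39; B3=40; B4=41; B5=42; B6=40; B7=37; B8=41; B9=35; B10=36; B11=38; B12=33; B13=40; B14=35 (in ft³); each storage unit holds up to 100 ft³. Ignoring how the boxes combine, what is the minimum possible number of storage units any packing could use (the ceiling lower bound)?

6

Total size = 38 + 39 + 40 + 41 + 42 + 40 + 37 + 41 + 35 + 36 + 38 + 33 + 40 + 35 = 535 ft³.
⌈535 / 100⌉ = 6.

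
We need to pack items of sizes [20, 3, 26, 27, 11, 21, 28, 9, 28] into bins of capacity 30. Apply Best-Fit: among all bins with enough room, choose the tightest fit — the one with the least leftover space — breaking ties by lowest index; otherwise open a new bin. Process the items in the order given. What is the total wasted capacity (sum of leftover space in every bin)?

37

20 → bin 1 (remaining 10)
3 → bin 1 (remaining 7)
26 → bin 2 (remaining 4)
27 → bin 3 (remaining 3)
11 → bin 4 (remaining 19)
21 → bin 5 (remaining 9)
28 → bin 6 (remaining 2)
9 → bin 5 (remaining 0)
28 → bin 7 (remaining 2)
7 bins × 30 = 210; used 173; unused 37.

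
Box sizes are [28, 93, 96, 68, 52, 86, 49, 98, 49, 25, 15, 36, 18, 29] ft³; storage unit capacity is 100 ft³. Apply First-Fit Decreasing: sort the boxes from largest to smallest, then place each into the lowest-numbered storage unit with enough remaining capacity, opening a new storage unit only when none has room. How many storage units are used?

Sorted descending: 98, 96, 93, 86, 68, 52, 49, 49, 36, 29, 28, 25, 18, 15.
storage unit 1: place 98 ft³, 2 ft³ left
storage unit 2: place 96 ft³, 4 ft³ left
storage unit 3: place 93 ft³, 7 ft³ left
storage unit 4: place 86 ft³, 14 ft³ left
storage unit 5: place 68 ft³, 32 ft³ left
storage unit 6: place 52 ft³, 48 ft³ left
storage unit 7: place 49 ft³, 51 ft³ left
storage unit 7: place 49 ft³, 2 ft³ left
storage unit 6: place 36 ft³, 12 ft³ left
storage unit 5: place 29 ft³, 3 ft³ left
storage unit 8: place 28 ft³, 72 ft³ left
storage unit 8: place 25 ft³, 47 ft³ left
storage unit 8: place 18 ft³, 29 ft³ left
storage unit 8: place 15 ft³, 14 ft³ left

8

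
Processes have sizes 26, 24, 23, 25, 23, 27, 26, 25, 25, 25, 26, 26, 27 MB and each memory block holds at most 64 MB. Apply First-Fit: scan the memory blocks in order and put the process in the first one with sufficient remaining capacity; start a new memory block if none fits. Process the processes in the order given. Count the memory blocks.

7

26 MB → memory block 1 (remaining 38 MB)
24 MB → memory block 1 (remaining 14 MB)
23 MB → memory block 2 (remaining 41 MB)
25 MB → memory block 2 (remaining 16 MB)
23 MB → memory block 3 (remaining 41 MB)
27 MB → memory block 3 (remaining 14 MB)
26 MB → memory block 4 (remaining 38 MB)
25 MB → memory block 4 (remaining 13 MB)
25 MB → memory block 5 (remaining 39 MB)
25 MB → memory block 5 (remaining 14 MB)
26 MB → memory block 6 (remaining 38 MB)
26 MB → memory block 6 (remaining 12 MB)
27 MB → memory block 7 (remaining 37 MB)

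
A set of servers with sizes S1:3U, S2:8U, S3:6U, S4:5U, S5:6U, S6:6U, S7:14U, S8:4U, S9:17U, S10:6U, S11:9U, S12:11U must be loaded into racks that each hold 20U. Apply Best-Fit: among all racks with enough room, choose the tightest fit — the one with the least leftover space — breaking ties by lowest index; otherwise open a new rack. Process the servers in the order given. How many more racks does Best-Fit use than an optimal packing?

Best-Fit: [3,8,6] [5,6,6] [14,4] [17] [6,9] [11] → 6 racks.
Total size 95U; any packing needs at least ⌈95/20⌉ = 5 racks.
An optimal packing achieves that bound: [17,3] [14,6] [11,9] [8,6,6] [6,5,4] → 5 racks.
Excess: 6 − 5 = 1.

1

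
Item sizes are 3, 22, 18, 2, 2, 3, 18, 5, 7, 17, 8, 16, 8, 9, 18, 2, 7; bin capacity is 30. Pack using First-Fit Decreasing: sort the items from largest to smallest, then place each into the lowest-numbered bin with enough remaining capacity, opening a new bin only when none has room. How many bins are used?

Sorted descending: 22, 18, 18, 18, 17, 16, 9, 8, 8, 7, 7, 5, 3, 3, 2, 2, 2.
Put 22 in bin 1; 8 remain.
Put 18 in bin 2; 12 remain.
Put 18 in bin 3; 12 remain.
Put 18 in bin 4; 12 remain.
Put 17 in bin 5; 13 remain.
Put 16 in bin 6; 14 remain.
Put 9 in bin 2; 3 remain.
Put 8 in bin 1; 0 remain.
Put 8 in bin 3; 4 remain.
Put 7 in bin 4; 5 remain.
Put 7 in bin 5; 6 remain.
Put 5 in bin 4; 0 remain.
Put 3 in bin 2; 0 remain.
Put 3 in bin 3; 1 remain.
Put 2 in bin 5; 4 remain.
Put 2 in bin 5; 2 remain.
Put 2 in bin 5; 0 remain.
Final bins: [22,8] [18,9,3] [18,8,3] [18,7,5] [17,7,2,2,2] [16].

6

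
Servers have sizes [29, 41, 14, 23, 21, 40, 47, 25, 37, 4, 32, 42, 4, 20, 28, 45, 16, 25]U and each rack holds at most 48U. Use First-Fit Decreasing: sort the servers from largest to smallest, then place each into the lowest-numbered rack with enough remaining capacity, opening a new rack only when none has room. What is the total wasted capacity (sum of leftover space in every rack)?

Sorted descending: 47, 45, 42, 41, 40, 37, 32, 29, 28, 25, 25, 23, 21, 20, 16, 14, 4, 4.
rack 1: place 47U, 1U left
rack 2: place 45U, 3U left
rack 3: place 42U, 6U left
rack 4: place 41U, 7U left
rack 5: place 40U, 8U left
rack 6: place 37U, 11U left
rack 7: place 32U, 16U left
rack 8: place 29U, 19U left
rack 9: place 28U, 20U left
rack 10: place 25U, 23U left
rack 11: place 25U, 23U left
rack 10: place 23U, 0U left
rack 11: place 21U, 2U left
rack 9: place 20U, 0U left
rack 7: place 16U, 0U left
rack 8: place 14U, 5U left
rack 3: place 4U, 2U left
rack 4: place 4U, 3U left
11 racks × 48U = 528U; used 493U; unused 35U.

35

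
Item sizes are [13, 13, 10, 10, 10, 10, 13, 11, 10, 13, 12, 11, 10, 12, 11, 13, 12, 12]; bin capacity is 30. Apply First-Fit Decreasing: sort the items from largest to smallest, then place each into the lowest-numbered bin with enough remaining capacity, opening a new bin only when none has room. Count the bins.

Sorted descending: 13, 13, 13, 13, 13, 12, 12, 12, 12, 11, 11, 11, 10, 10, 10, 10, 10, 10.
bin 1: place 13, 17 left
bin 1: place 13, 4 left
bin 2: place 13, 17 left
bin 2: place 13, 4 left
bin 3: place 13, 17 left
bin 3: place 12, 5 left
bin 4: place 12, 18 left
bin 4: place 12, 6 left
bin 5: place 12, 18 left
bin 5: place 11, 7 left
bin 6: place 11, 19 left
bin 6: place 11, 8 left
bin 7: place 10, 20 left
bin 7: place 10, 10 left
bin 7: place 10, 0 left
bin 8: place 10, 20 left
bin 8: place 10, 10 left
bin 8: place 10, 0 left
Final bins: [13,13] [13,13] [13,12] [12,12] [12,11] [11,11] [10,10,10] [10,10,10].

8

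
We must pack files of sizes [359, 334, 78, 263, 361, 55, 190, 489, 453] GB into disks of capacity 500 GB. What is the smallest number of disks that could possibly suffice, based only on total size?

Total size = 359 + 334 + 78 + 263 + 361 + 55 + 190 + 489 + 453 = 2582 GB.
⌈2582 / 500⌉ = 6.

6 disks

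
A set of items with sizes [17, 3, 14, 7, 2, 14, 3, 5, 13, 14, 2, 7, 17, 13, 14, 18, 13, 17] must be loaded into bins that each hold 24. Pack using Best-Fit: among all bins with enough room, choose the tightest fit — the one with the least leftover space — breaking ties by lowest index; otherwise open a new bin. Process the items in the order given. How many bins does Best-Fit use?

11 bins

bin 1: place 17, 7 left
bin 1: place 3, 4 left
bin 2: place 14, 10 left
bin 2: place 7, 3 left
bin 2: place 2, 1 left
bin 3: place 14, 10 left
bin 1: place 3, 1 left
bin 3: place 5, 5 left
bin 4: place 13, 11 left
bin 5: place 14, 10 left
bin 3: place 2, 3 left
bin 5: place 7, 3 left
bin 6: place 17, 7 left
bin 7: place 13, 11 left
bin 8: place 14, 10 left
bin 9: place 18, 6 left
bin 10: place 13, 11 left
bin 11: place 17, 7 left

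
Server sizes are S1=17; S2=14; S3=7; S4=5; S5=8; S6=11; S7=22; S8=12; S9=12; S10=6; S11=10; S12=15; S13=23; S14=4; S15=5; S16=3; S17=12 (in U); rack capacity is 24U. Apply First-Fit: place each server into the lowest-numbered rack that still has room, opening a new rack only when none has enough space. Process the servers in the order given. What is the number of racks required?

rack 1: place S1 (17U), 7U left
rack 2: place S2 (14U), 10U left
rack 1: place S3 (7U), 0U left
rack 2: place S4 (5U), 5U left
rack 3: place S5 (8U), 16U left
rack 3: place S6 (11U), 5U left
rack 4: place S7 (22U), 2U left
rack 5: place S8 (12U), 12U left
rack 5: place S9 (12U), 0U left
rack 6: place S10 (6U), 18U left
rack 6: place S11 (10U), 8U left
rack 7: place S12 (15U), 9U left
rack 8: place S13 (23U), 1U left
rack 2: place S14 (4U), 1U left
rack 3: place S15 (5U), 0U left
rack 6: place S16 (3U), 5U left
rack 9: place S17 (12U), 12U left
Final racks: [17,7] [14,5,4] [8,11,5] [22] [12,12] [6,10,3] [15] [23] [12].

9 racks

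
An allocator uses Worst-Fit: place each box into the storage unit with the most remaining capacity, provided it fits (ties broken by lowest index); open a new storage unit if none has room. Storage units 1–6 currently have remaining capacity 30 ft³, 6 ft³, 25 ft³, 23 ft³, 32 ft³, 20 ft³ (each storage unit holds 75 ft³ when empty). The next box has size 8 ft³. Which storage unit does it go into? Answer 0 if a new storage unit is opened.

Storage units with room: storage unit 1 (30 ft³), storage unit 3 (25 ft³), storage unit 4 (23 ft³), storage unit 5 (32 ft³), storage unit 6 (20 ft³).
Most room is storage unit 5 with 32 ft³ free.

5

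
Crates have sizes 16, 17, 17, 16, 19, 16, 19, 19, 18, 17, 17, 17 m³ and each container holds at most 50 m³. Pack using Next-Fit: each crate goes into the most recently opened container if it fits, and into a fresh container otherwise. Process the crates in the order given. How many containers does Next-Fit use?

6 containers

Put 16 m³ in container 1; 34 m³ remain.
Put 17 m³ in container 1; 17 m³ remain.
Put 17 m³ in container 1; 0 m³ remain.
Put 16 m³ in container 2; 34 m³ remain.
Put 19 m³ in container 2; 15 m³ remain.
Put 16 m³ in container 3; 34 m³ remain.
Put 19 m³ in container 3; 15 m³ remain.
Put 19 m³ in container 4; 31 m³ remain.
Put 18 m³ in container 4; 13 m³ remain.
Put 17 m³ in container 5; 33 m³ remain.
Put 17 m³ in container 5; 16 m³ remain.
Put 17 m³ in container 6; 33 m³ remain.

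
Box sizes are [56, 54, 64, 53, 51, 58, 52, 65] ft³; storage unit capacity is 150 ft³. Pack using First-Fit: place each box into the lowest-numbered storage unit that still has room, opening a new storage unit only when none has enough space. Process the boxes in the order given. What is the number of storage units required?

Put 56 ft³ in storage unit 1; 94 ft³ remain.
Put 54 ft³ in storage unit 1; 40 ft³ remain.
Put 64 ft³ in storage unit 2; 86 ft³ remain.
Put 53 ft³ in storage unit 2; 33 ft³ remain.
Put 51 ft³ in storage unit 3; 99 ft³ remain.
Put 58 ft³ in storage unit 3; 41 ft³ remain.
Put 52 ft³ in storage unit 4; 98 ft³ remain.
Put 65 ft³ in storage unit 4; 33 ft³ remain.
Final storage units: [56,54] [64,53] [51,58] [52,65].

4 storage units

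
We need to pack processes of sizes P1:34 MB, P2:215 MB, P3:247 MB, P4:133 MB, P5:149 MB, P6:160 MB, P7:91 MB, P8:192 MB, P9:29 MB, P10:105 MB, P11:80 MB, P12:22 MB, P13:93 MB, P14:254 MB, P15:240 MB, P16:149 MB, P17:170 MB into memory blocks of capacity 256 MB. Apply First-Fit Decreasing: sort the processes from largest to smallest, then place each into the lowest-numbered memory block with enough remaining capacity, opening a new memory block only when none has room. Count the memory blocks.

10

Sorted descending: 254, 247, 240, 215, 192, 170, 160, 149, 149, 133, 105, 93, 91, 80, 34, 29, 22.
Put 254 MB in memory block 1; 2 MB remain.
Put 247 MB in memory block 2; 9 MB remain.
Put 240 MB in memory block 3; 16 MB remain.
Put 215 MB in memory block 4; 41 MB remain.
Put 192 MB in memory block 5; 64 MB remain.
Put 170 MB in memory block 6; 86 MB remain.
Put 160 MB in memory block 7; 96 MB remain.
Put 149 MB in memory block 8; 107 MB remain.
Put 149 MB in memory block 9; 107 MB remain.
Put 133 MB in memory block 10; 123 MB remain.
Put 105 MB in memory block 8; 2 MB remain.
Put 93 MB in memory block 7; 3 MB remain.
Put 91 MB in memory block 9; 16 MB remain.
Put 80 MB in memory block 6; 6 MB remain.
Put 34 MB in memory block 4; 7 MB remain.
Put 29 MB in memory block 5; 35 MB remain.
Put 22 MB in memory block 5; 13 MB remain.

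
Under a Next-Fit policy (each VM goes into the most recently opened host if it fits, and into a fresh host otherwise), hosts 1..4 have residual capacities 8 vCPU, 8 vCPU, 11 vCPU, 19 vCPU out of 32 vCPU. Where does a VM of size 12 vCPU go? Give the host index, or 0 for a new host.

Next-Fit only looks at host 4, which has 19 vCPU free.
12 vCPU fits there.

4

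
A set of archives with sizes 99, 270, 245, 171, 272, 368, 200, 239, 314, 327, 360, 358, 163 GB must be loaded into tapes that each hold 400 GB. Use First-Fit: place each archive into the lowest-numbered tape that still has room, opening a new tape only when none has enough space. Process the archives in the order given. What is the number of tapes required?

11 tapes

tape 1: place 99 GB, 301 GB left
tape 1: place 270 GB, 31 GB left
tape 2: place 245 GB, 155 GB left
tape 3: place 171 GB, 229 GB left
tape 4: place 272 GB, 128 GB left
tape 5: place 368 GB, 32 GB left
tape 3: place 200 GB, 29 GB left
tape 6: place 239 GB, 161 GB left
tape 7: place 314 GB, 86 GB left
tape 8: place 327 GB, 73 GB left
tape 9: place 360 GB, 40 GB left
tape 10: place 358 GB, 42 GB left
tape 11: place 163 GB, 237 GB left
Final tapes: [99,270] [245] [171,200] [272] [368] [239] [314] [327] [360] [358] [163].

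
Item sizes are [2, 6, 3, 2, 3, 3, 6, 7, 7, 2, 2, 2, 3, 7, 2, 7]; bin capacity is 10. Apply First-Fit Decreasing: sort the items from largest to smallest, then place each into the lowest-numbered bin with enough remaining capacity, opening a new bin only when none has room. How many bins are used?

7

Sorted descending: 7, 7, 7, 7, 6, 6, 3, 3, 3, 3, 2, 2, 2, 2, 2, 2.
Put 7 in bin 1; 3 remain.
Put 7 in bin 2; 3 remain.
Put 7 in bin 3; 3 remain.
Put 7 in bin 4; 3 remain.
Put 6 in bin 5; 4 remain.
Put 6 in bin 6; 4 remain.
Put 3 in bin 1; 0 remain.
Put 3 in bin 2; 0 remain.
Put 3 in bin 3; 0 remain.
Put 3 in bin 4; 0 remain.
Put 2 in bin 5; 2 remain.
Put 2 in bin 5; 0 remain.
Put 2 in bin 6; 2 remain.
Put 2 in bin 6; 0 remain.
Put 2 in bin 7; 8 remain.
Put 2 in bin 7; 6 remain.
Final bins: [7,3] [7,3] [7,3] [7,3] [6,2,2] [6,2,2] [2,2].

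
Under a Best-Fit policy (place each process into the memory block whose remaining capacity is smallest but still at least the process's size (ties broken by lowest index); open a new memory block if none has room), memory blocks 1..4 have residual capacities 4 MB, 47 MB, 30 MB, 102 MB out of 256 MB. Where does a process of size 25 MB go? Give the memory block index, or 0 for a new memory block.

3

Memory blocks with room: memory block 2 (47 MB), memory block 3 (30 MB), memory block 4 (102 MB).
Tightest fit is memory block 3 with 30 MB free.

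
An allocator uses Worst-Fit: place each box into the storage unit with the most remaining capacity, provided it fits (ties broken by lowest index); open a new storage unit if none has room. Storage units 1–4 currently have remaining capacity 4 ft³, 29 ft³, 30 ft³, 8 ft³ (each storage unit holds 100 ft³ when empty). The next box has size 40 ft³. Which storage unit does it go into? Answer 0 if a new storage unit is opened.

No storage unit has ≥ 40 ft³ free, so a new storage unit is opened.

0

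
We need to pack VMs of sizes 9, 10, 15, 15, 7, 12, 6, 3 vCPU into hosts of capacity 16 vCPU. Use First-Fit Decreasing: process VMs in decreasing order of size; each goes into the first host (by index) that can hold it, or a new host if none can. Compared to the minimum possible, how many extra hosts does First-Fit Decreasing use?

First-Fit Decreasing: [15] [15] [12,3] [10,6] [9,7] → 5 hosts.
Total size 77 vCPU; any packing needs at least ⌈77/16⌉ = 5 hosts.
So 5 is already optimal.

0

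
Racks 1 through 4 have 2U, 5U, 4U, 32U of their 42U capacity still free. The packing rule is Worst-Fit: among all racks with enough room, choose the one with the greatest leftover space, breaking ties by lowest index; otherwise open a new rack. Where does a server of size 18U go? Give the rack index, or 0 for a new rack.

4

Racks with room: rack 4 (32U).
Most room is rack 4 with 32U free.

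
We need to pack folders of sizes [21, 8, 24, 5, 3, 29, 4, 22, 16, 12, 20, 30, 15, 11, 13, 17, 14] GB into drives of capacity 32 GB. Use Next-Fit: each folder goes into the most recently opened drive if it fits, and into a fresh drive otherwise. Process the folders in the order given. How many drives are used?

10

21 GB → drive 1 (remaining 11 GB)
8 GB → drive 1 (remaining 3 GB)
24 GB → drive 2 (remaining 8 GB)
5 GB → drive 2 (remaining 3 GB)
3 GB → drive 2 (remaining 0 GB)
29 GB → drive 3 (remaining 3 GB)
4 GB → drive 4 (remaining 28 GB)
22 GB → drive 4 (remaining 6 GB)
16 GB → drive 5 (remaining 16 GB)
12 GB → drive 5 (remaining 4 GB)
20 GB → drive 6 (remaining 12 GB)
30 GB → drive 7 (remaining 2 GB)
15 GB → drive 8 (remaining 17 GB)
11 GB → drive 8 (remaining 6 GB)
13 GB → drive 9 (remaining 19 GB)
17 GB → drive 9 (remaining 2 GB)
14 GB → drive 10 (remaining 18 GB)
Final drives: [21,8] [24,5,3] [29] [4,22] [16,12] [20] [30] [15,11] [13,17] [14].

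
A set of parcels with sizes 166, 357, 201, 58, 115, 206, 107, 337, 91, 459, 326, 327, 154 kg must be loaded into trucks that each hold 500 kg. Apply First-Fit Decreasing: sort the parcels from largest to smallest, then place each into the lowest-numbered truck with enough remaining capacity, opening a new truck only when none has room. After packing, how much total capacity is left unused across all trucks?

Sorted descending: 459, 357, 337, 327, 326, 206, 201, 166, 154, 115, 107, 91, 58.
Put 459 kg in truck 1; 41 kg remain.
Put 357 kg in truck 2; 143 kg remain.
Put 337 kg in truck 3; 163 kg remain.
Put 327 kg in truck 4; 173 kg remain.
Put 326 kg in truck 5; 174 kg remain.
Put 206 kg in truck 6; 294 kg remain.
Put 201 kg in truck 6; 93 kg remain.
Put 166 kg in truck 4; 7 kg remain.
Put 154 kg in truck 3; 9 kg remain.
Put 115 kg in truck 2; 28 kg remain.
Put 107 kg in truck 5; 67 kg remain.
Put 91 kg in truck 6; 2 kg remain.
Put 58 kg in truck 5; 9 kg remain.
6 trucks × 500 kg = 3000 kg; used 2904 kg; unused 96 kg.

96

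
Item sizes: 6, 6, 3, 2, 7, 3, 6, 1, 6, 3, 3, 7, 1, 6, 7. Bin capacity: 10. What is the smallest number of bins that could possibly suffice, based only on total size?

Total size = 6 + 6 + 3 + 2 + 7 + 3 + 6 + 1 + 6 + 3 + 3 + 7 + 1 + 6 + 7 = 67.
⌈67 / 10⌉ = 7.

7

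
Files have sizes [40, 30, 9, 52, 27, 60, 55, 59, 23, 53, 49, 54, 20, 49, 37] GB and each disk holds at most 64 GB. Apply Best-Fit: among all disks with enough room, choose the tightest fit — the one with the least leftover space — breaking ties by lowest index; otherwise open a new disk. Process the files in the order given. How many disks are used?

disk 1: place 40 GB, 24 GB left
disk 2: place 30 GB, 34 GB left
disk 1: place 9 GB, 15 GB left
disk 3: place 52 GB, 12 GB left
disk 2: place 27 GB, 7 GB left
disk 4: place 60 GB, 4 GB left
disk 5: place 55 GB, 9 GB left
disk 6: place 59 GB, 5 GB left
disk 7: place 23 GB, 41 GB left
disk 8: place 53 GB, 11 GB left
disk 9: place 49 GB, 15 GB left
disk 10: place 54 GB, 10 GB left
disk 7: place 20 GB, 21 GB left
disk 11: place 49 GB, 15 GB left
disk 12: place 37 GB, 27 GB left
Final disks: [40,9] [30,27] [52] [60] [55] [59] [23,20] [53] [49] [54] [49] [37].

12 disks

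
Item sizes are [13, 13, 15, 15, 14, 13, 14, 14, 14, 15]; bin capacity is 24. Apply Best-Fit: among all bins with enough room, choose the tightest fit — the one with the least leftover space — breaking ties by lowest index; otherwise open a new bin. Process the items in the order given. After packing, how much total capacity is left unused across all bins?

Put 13 in bin 1; 11 remain.
Put 13 in bin 2; 11 remain.
Put 15 in bin 3; 9 remain.
Put 15 in bin 4; 9 remain.
Put 14 in bin 5; 10 remain.
Put 13 in bin 6; 11 remain.
Put 14 in bin 7; 10 remain.
Put 14 in bin 8; 10 remain.
Put 14 in bin 9; 10 remain.
Put 15 in bin 10; 9 remain.
10 bins × 24 = 240; used 140; unused 100.

100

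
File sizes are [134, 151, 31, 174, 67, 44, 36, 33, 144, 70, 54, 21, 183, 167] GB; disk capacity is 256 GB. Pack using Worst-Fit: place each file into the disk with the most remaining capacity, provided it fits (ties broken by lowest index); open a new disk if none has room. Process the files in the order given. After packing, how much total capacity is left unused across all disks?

Put 134 GB in disk 1; 122 GB remain.
Put 151 GB in disk 2; 105 GB remain.
Put 31 GB in disk 1; 91 GB remain.
Put 174 GB in disk 3; 82 GB remain.
Put 67 GB in disk 2; 38 GB remain.
Put 44 GB in disk 1; 47 GB remain.
Put 36 GB in disk 3; 46 GB remain.
Put 33 GB in disk 1; 14 GB remain.
Put 144 GB in disk 4; 112 GB remain.
Put 70 GB in disk 4; 42 GB remain.
Put 54 GB in disk 5; 202 GB remain.
Put 21 GB in disk 5; 181 GB remain.
Put 183 GB in disk 6; 73 GB remain.
Put 167 GB in disk 5; 14 GB remain.
6 disks × 256 GB = 1536 GB; used 1309 GB; unused 227 GB.

227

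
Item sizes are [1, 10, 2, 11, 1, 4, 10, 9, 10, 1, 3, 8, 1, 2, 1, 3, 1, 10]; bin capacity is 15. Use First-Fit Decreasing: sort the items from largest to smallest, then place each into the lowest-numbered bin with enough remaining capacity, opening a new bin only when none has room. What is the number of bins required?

Sorted descending: 11, 10, 10, 10, 10, 9, 8, 4, 3, 3, 2, 2, 1, 1, 1, 1, 1, 1.
bin 1: place 11, 4 left
bin 2: place 10, 5 left
bin 3: place 10, 5 left
bin 4: place 10, 5 left
bin 5: place 10, 5 left
bin 6: place 9, 6 left
bin 7: place 8, 7 left
bin 1: place 4, 0 left
bin 2: place 3, 2 left
bin 3: place 3, 2 left
bin 2: place 2, 0 left
bin 3: place 2, 0 left
bin 4: place 1, 4 left
bin 4: place 1, 3 left
bin 4: place 1, 2 left
bin 4: place 1, 1 left
bin 4: place 1, 0 left
bin 5: place 1, 4 left
Final bins: [11,4] [10,3,2] [10,3,2] [10,1,1,1,1,1] [10,1] [9] [8].

7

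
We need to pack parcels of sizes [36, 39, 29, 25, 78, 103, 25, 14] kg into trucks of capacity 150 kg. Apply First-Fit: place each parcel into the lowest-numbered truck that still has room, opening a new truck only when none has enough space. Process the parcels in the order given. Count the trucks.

3

36 kg → truck 1 (remaining 114 kg)
39 kg → truck 1 (remaining 75 kg)
29 kg → truck 1 (remaining 46 kg)
25 kg → truck 1 (remaining 21 kg)
78 kg → truck 2 (remaining 72 kg)
103 kg → truck 3 (remaining 47 kg)
25 kg → truck 2 (remaining 47 kg)
14 kg → truck 1 (remaining 7 kg)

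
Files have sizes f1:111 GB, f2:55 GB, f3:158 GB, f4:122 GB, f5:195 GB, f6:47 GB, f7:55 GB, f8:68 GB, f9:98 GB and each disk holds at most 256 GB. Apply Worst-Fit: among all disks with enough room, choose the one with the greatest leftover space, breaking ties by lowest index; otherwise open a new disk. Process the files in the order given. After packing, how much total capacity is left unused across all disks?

f1 (111 GB) → disk 1 (remaining 145 GB)
f2 (55 GB) → disk 1 (remaining 90 GB)
f3 (158 GB) → disk 2 (remaining 98 GB)
f4 (122 GB) → disk 3 (remaining 134 GB)
f5 (195 GB) → disk 4 (remaining 61 GB)
f6 (47 GB) → disk 3 (remaining 87 GB)
f7 (55 GB) → disk 2 (remaining 43 GB)
f8 (68 GB) → disk 1 (remaining 22 GB)
f9 (98 GB) → disk 5 (remaining 158 GB)
5 disks × 256 GB = 1280 GB; used 909 GB; unused 371 GB.

371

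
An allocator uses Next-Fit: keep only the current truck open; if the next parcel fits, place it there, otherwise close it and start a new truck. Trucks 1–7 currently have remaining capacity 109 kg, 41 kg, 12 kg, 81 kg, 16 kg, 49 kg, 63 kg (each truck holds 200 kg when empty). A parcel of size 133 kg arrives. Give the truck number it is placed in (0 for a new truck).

Next-Fit only looks at truck 7, which has 63 kg free.
133 kg does not fit, so a new truck is opened.

0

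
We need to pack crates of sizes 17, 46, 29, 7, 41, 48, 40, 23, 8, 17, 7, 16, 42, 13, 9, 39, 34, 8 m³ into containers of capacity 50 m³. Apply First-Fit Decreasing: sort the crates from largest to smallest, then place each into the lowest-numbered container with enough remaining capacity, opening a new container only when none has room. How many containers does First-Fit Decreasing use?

10

Sorted descending: 48, 46, 42, 41, 40, 39, 34, 29, 23, 17, 17, 16, 13, 9, 8, 8, 7, 7.
Put 48 m³ in container 1; 2 m³ remain.
Put 46 m³ in container 2; 4 m³ remain.
Put 42 m³ in container 3; 8 m³ remain.
Put 41 m³ in container 4; 9 m³ remain.
Put 40 m³ in container 5; 10 m³ remain.
Put 39 m³ in container 6; 11 m³ remain.
Put 34 m³ in container 7; 16 m³ remain.
Put 29 m³ in container 8; 21 m³ remain.
Put 23 m³ in container 9; 27 m³ remain.
Put 17 m³ in container 8; 4 m³ remain.
Put 17 m³ in container 9; 10 m³ remain.
Put 16 m³ in container 7; 0 m³ remain.
Put 13 m³ in container 10; 37 m³ remain.
Put 9 m³ in container 4; 0 m³ remain.
Put 8 m³ in container 3; 0 m³ remain.
Put 8 m³ in container 5; 2 m³ remain.
Put 7 m³ in container 6; 4 m³ remain.
Put 7 m³ in container 9; 3 m³ remain.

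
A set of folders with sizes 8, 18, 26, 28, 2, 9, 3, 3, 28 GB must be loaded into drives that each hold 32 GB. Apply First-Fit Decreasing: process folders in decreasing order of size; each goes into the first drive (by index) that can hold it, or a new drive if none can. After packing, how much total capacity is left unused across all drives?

35

Sorted descending: 28, 28, 26, 18, 9, 8, 3, 3, 2.
drive 1: place 28 GB, 4 GB left
drive 2: place 28 GB, 4 GB left
drive 3: place 26 GB, 6 GB left
drive 4: place 18 GB, 14 GB left
drive 4: place 9 GB, 5 GB left
drive 5: place 8 GB, 24 GB left
drive 1: place 3 GB, 1 GB left
drive 2: place 3 GB, 1 GB left
drive 3: place 2 GB, 4 GB left
5 drives × 32 GB = 160 GB; used 125 GB; unused 35 GB.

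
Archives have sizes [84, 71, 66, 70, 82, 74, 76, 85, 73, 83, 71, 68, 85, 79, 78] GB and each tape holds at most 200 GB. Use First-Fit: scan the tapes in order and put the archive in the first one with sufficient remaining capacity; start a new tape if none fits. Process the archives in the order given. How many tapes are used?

84 GB → tape 1 (remaining 116 GB)
71 GB → tape 1 (remaining 45 GB)
66 GB → tape 2 (remaining 134 GB)
70 GB → tape 2 (remaining 64 GB)
82 GB → tape 3 (remaining 118 GB)
74 GB → tape 3 (remaining 44 GB)
76 GB → tape 4 (remaining 124 GB)
85 GB → tape 4 (remaining 39 GB)
73 GB → tape 5 (remaining 127 GB)
83 GB → tape 5 (remaining 44 GB)
71 GB → tape 6 (remaining 129 GB)
68 GB → tape 6 (remaining 61 GB)
85 GB → tape 7 (remaining 115 GB)
79 GB → tape 7 (remaining 36 GB)
78 GB → tape 8 (remaining 122 GB)
Final tapes: [84,71] [66,70] [82,74] [76,85] [73,83] [71,68] [85,79] [78].

8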